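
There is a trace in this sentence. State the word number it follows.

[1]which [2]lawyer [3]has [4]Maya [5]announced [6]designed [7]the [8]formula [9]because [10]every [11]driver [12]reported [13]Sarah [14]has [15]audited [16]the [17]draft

The displaced element is "which lawyer" (word 2).
It is linked across 1 clause boundary (Ø).
It functions as the subject of "designed", so the gap sits immediately after word 5 ("announced").
Base order: Maya has announced that which lawyer designed the formula because every driver reported Sarah has audited the draft.

5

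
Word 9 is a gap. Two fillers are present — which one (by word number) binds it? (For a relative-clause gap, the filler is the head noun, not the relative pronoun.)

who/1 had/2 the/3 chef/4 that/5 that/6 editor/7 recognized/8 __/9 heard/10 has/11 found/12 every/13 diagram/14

4

The marked gap is inside the relative clause, the direct object of "recognized".
Its filler is the head noun "chef" (via "that"), at word 4.
(The other dependency links word 1 to a gap after word 10.)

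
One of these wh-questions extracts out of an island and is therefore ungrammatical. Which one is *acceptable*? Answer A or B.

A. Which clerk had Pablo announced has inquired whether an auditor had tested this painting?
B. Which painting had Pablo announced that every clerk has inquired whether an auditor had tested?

A

In B, the wh-phrase is extracted from inside a wh-island (introduced by "whether"), which blocks movement.
In A, the extraction path crosses only that-complement boundaries, which are transparent.
So A is grammatical.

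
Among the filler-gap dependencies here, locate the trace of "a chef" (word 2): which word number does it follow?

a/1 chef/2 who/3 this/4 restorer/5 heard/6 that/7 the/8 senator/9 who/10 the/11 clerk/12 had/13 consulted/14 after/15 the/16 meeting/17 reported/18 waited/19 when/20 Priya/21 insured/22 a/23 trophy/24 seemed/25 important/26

The displaced element is "a chef" (word 2).
It is linked across 2 clause boundaries (that → Ø).
It functions as the subject of "waited", so the gap sits immediately after word 18 ("reported").
Base order: This restorer heard that the senator who the clerk had consulted after the meeting reported that a chef waited when Priya insured a trophy.

18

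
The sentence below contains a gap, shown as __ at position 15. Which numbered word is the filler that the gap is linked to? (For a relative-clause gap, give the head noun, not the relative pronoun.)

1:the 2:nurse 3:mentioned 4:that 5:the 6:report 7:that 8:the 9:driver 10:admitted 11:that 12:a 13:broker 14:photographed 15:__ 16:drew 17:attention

The gap at 15 is the object of "photographed", inside a relative clause.
The relative pronoun is "that" (word 7); it is bound by the head noun immediately before it.
Its filler is the head noun "report", at word 6.

6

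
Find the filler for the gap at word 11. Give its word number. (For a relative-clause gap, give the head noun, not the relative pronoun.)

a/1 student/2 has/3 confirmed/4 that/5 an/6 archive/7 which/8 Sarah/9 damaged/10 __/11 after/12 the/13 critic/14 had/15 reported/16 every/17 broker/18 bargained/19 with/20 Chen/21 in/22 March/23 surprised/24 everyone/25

7

The gap at 11 is the object of "damaged", inside a relative clause.
The relative pronoun is "which" (word 8); it is bound by the head noun immediately before it.
Its filler is the head noun "archive", at word 7.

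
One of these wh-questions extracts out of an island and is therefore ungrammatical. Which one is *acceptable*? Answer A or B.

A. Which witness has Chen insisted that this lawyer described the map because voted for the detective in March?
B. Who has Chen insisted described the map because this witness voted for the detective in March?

B

In A, the wh-phrase is extracted from inside an adjunct island (introduced by "because"), which blocks movement.
In B, the extraction path crosses only that-complement boundaries, which are transparent.
So B is grammatical.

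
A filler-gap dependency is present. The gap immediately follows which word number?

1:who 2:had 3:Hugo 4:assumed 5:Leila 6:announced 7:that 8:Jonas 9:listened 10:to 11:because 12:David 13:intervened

The displaced element is "who" (word 1).
It is linked across 2 clause boundaries (Ø → that).
It functions as the object of the preposition "to" of "listened", so the gap sits immediately after word 10 ("to").
Base order: Hugo had assumed Leila announced that Jonas listened to who because David intervened.

10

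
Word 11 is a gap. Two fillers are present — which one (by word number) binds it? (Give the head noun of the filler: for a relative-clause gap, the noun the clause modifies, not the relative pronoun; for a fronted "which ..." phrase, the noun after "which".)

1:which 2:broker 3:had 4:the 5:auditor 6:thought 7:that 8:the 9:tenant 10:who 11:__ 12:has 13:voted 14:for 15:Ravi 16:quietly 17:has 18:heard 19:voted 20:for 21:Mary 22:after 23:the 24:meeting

The marked gap is inside the relative clause, the subject of "voted".
Its filler is the head noun "tenant" (via "who"), at word 9.
(The other dependency links word 2 to a gap after word 18.)

9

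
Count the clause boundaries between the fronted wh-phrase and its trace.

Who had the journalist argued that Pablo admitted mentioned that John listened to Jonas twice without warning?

2

"who" is extracted from the subject of "mentioned".
Boundaries crossed, outermost first: [that], [Ø] — 2 in total.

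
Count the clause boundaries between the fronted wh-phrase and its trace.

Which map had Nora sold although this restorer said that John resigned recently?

"which map" originates inside the matrix clause — no clause boundary is crossed.

0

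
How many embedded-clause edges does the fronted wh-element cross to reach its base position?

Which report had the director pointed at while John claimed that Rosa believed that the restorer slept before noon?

0

"which report" originates inside the matrix clause — no clause boundary is crossed.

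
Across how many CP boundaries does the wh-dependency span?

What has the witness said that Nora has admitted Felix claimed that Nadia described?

3

"what" is extracted from the object of "described".
Boundaries crossed, outermost first: [that], [Ø], [that] — 3 in total.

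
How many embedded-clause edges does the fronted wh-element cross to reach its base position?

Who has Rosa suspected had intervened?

"who" is extracted from the subject of "intervened".
Boundaries crossed, outermost first: [Ø] — 1 in total.

1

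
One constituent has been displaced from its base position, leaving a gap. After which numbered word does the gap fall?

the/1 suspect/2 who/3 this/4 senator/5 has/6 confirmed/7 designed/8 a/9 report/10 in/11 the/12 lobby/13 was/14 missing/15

The displaced element is "the suspect" (word 2).
It is linked across 1 clause boundary (Ø).
It functions as the subject of "designed", so the gap sits immediately after word 7 ("confirmed").
Base order: This senator has confirmed the suspect designed a report in the lobby.

7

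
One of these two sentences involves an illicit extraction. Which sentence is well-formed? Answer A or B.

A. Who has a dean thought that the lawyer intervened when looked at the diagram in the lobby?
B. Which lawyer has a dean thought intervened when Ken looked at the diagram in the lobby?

B

In A, the wh-phrase is extracted from inside an adjunct island (introduced by "when"), which blocks movement.
In B, the extraction path crosses only that-complement boundaries, which are transparent.
So B is grammatical.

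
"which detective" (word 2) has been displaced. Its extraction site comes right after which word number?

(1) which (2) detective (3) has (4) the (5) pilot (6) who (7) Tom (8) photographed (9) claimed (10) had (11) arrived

The displaced element is "which detective" (word 2).
It is linked across 1 clause boundary (Ø).
It functions as the subject of "arrived", so the gap sits immediately after word 9 ("claimed").
Base order: The pilot who Tom photographed has claimed which detective had arrived.

9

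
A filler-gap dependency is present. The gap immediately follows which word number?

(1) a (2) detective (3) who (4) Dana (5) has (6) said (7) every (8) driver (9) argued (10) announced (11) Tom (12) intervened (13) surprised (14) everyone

9

The displaced element is "a detective" (word 2).
It is linked across 2 clause boundaries (Ø → Ø).
It functions as the subject of "announced", so the gap sits immediately after word 9 ("argued").
Base order: Dana has said every driver argued that a detective announced Tom intervened.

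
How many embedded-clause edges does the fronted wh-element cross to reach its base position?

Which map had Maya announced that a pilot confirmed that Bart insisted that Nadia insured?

"which map" is extracted from the object of "insured".
Boundaries crossed, outermost first: [that], [that], [that] — 3 in total.

3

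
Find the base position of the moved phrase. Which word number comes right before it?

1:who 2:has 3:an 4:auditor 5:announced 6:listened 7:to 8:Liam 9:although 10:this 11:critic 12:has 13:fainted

The displaced element is "who" (word 1).
It is linked across 1 clause boundary (Ø).
It functions as the subject of "listened", so the gap sits immediately after word 5 ("announced").
Base order: An auditor has announced that who listened to Liam although this critic has fainted.

5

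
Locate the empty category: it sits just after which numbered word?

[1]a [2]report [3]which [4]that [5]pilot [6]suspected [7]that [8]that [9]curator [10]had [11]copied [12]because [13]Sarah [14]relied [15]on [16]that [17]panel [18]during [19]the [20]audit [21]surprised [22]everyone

The displaced element is "a report" (word 2).
It is linked across 1 clause boundary (that).
It functions as the direct object of "copied", so the gap sits immediately after word 11 ("copied").
Base order: That pilot suspected that that curator had copied a report because Sarah relied on that panel during the audit.

11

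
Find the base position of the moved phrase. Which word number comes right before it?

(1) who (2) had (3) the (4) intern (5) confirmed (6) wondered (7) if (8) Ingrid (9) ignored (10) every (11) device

The displaced element is "who" (word 1).
It is linked across 1 clause boundary (Ø).
It functions as the subject of "wondered", so the gap sits immediately after word 5 ("confirmed").
Base order: The intern had confirmed that who wondered if Ingrid ignored every device.

5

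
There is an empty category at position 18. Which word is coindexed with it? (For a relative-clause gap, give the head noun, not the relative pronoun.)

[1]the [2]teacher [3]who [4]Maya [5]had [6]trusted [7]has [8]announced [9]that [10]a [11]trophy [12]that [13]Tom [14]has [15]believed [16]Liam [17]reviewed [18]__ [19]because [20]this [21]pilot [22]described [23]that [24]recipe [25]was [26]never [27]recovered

The gap at 18 is the object of "reviewed", inside a relative clause.
The relative pronoun is "that" (word 12); it is bound by the head noun immediately before it.
Its filler is the head noun "trophy", at word 11.

11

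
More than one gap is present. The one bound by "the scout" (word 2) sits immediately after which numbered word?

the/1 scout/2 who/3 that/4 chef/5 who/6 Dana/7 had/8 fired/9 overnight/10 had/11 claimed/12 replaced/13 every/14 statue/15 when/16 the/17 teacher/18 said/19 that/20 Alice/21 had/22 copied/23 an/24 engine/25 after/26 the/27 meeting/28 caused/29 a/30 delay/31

The displaced element is "the scout" (word 2).
It is linked across 1 clause boundary (Ø).
It functions as the subject of "replaced", so the gap sits immediately after word 12 ("claimed").
Base order: That chef who Dana had fired overnight had claimed that the scout replaced every statue when the teacher said that Alice had copied an engine after the meeting.

12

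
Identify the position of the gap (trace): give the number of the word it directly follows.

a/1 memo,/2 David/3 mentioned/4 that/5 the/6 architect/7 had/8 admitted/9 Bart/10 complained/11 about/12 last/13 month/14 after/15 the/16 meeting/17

The displaced element is "a memo" (word 2).
It is linked across 2 clause boundaries (that → Ø).
It functions as the object of the preposition "about" of "complained", so the gap sits immediately after word 12 ("about").
Base order: David mentioned that the architect had admitted Bart complained about a memo last month after the meeting.

12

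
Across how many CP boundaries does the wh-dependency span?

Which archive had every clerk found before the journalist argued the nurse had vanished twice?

0

"which archive" originates inside the matrix clause — no clause boundary is crossed.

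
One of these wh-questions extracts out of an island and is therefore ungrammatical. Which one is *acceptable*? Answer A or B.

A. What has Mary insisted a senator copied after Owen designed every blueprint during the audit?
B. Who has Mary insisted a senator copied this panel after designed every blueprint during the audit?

In B, the wh-phrase is extracted from inside an adjunct island (introduced by "after"), which blocks movement.
In A, the extraction path crosses only that-complement boundaries, which are transparent.
So A is grammatical.

A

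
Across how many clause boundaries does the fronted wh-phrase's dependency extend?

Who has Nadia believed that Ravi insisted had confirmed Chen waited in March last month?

2

"who" is extracted from the subject of "confirmed".
Boundaries crossed, outermost first: [that], [Ø] — 2 in total.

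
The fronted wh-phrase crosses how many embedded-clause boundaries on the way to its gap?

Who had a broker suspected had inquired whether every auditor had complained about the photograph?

"who" is extracted from the subject of "inquired".
Boundaries crossed, outermost first: [Ø] — 1 in total.

1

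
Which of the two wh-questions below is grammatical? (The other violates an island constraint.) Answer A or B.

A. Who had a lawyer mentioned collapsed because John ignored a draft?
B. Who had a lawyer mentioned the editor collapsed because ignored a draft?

In B, the wh-phrase is extracted from inside an adjunct island (introduced by "because"), which blocks movement.
In A, the extraction path crosses only that-complement boundaries, which are transparent.
So A is grammatical.

A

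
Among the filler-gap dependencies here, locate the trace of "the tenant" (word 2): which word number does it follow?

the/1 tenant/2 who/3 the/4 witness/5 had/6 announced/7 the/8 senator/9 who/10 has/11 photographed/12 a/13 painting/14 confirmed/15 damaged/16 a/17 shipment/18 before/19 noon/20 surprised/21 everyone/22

The displaced element is "the tenant" (word 2).
It is linked across 2 clause boundaries (Ø → Ø).
It functions as the subject of "damaged", so the gap sits immediately after word 15 ("confirmed").
Base order: The witness had announced the senator who has photographed a painting confirmed the tenant damaged a shipment before noon.

15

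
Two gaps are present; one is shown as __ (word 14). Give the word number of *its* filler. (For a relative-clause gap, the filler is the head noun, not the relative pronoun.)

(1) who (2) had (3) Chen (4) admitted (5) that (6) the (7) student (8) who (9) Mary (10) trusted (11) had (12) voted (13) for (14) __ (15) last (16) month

The marked gap is the object of the preposition "for" of "voted".
Its filler is the fronted wh-phrase "who", at word 1.
(The other dependency links word 7 to a gap after word 10.)

1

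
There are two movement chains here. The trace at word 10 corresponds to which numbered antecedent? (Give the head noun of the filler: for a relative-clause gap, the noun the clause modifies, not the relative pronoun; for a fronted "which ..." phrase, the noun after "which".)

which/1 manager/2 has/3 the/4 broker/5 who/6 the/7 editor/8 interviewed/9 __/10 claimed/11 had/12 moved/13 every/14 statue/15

The marked gap is inside the relative clause, the direct object of "interviewed".
Its filler is the head noun "broker" (via "who"), at word 5.
(The other dependency links word 2 to a gap after word 11.)

5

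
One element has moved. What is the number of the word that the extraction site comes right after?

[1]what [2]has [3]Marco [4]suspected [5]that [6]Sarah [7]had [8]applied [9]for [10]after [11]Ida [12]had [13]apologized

The displaced element is "what" (word 1).
It is linked across 1 clause boundary (that).
It functions as the object of the preposition "for" of "applied", so the gap sits immediately after word 9 ("for").
Base order: Marco has suspected that Sarah had applied for what after Ida had apologized.

9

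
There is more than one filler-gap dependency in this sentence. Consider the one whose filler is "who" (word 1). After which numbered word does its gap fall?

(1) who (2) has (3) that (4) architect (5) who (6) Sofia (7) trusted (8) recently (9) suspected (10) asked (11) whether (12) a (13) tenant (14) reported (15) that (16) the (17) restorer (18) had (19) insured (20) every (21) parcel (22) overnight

The displaced element is "who" (word 1).
It is linked across 1 clause boundary (Ø).
It functions as the subject of "asked", so the gap sits immediately after word 9 ("suspected").
Base order: That architect who Sofia trusted recently has suspected that who asked whether a tenant reported that the restorer had insured every parcel overnight.

9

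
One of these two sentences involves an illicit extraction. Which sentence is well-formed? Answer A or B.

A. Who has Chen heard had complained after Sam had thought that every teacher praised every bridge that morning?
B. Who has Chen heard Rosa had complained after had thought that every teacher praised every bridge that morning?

A

In B, the wh-phrase is extracted from inside an adjunct island (introduced by "after"), which blocks movement.
In A, the extraction path crosses only that-complement boundaries, which are transparent.
So A is grammatical.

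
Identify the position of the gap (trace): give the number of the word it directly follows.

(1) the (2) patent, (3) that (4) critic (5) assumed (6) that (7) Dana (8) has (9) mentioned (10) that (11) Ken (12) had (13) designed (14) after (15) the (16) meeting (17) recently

The displaced element is "the patent" (word 2).
It is linked across 2 clause boundaries (that → that).
It functions as the direct object of "designed", so the gap sits immediately after word 13 ("designed").
Base order: That critic assumed that Dana has mentioned that Ken had designed the patent after the meeting recently.

13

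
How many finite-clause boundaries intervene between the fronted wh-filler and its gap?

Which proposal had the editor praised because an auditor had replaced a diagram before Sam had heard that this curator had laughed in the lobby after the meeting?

0

"which proposal" originates inside the matrix clause — no clause boundary is crossed.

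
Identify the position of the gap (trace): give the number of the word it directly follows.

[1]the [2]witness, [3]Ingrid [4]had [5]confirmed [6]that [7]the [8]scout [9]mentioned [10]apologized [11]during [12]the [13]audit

The displaced element is "the witness" (word 2).
It is linked across 2 clause boundaries (that → Ø).
It functions as the subject of "apologized", so the gap sits immediately after word 9 ("mentioned").
Base order: Ingrid had confirmed that the scout mentioned that the witness apologized during the audit.

9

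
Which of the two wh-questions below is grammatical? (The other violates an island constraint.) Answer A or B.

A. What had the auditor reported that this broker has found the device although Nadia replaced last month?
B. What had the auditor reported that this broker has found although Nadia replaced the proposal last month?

B

In A, the wh-phrase is extracted from inside an adjunct island (introduced by "although"), which blocks movement.
In B, the extraction path crosses only that-complement boundaries, which are transparent.
So B is grammatical.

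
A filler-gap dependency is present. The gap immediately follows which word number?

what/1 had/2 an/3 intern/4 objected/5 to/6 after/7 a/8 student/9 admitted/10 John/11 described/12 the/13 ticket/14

The displaced element is "what" (word 1).
It functions as the object of the preposition "to" of "objected", so the gap sits immediately after word 6 ("to").
Base order: An intern had objected to what after a student admitted John described the ticket.

6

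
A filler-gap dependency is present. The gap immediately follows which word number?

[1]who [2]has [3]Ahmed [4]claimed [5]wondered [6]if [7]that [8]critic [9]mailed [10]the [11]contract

The displaced element is "who" (word 1).
It is linked across 1 clause boundary (Ø).
It functions as the subject of "wondered", so the gap sits immediately after word 4 ("claimed").
Base order: Ahmed has claimed that who wondered if that critic mailed the contract.

4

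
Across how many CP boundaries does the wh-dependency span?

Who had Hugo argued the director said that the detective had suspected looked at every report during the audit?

"who" is extracted from the subject of "looked".
Boundaries crossed, outermost first: [Ø], [that], [Ø] — 3 in total.

3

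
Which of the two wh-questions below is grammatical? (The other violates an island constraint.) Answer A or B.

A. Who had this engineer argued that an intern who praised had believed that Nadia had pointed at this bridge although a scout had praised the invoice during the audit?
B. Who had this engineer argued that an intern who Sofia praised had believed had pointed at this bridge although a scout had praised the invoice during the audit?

B

In A, the wh-phrase is extracted from inside a complex-NP island (relative clause) (introduced by "who"), which blocks movement.
In B, the extraction path crosses only that-complement boundaries, which are transparent.
So B is grammatical.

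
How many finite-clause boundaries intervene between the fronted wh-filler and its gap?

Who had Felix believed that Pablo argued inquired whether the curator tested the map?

2

"who" is extracted from the subject of "inquired".
Boundaries crossed, outermost first: [that], [Ø] — 2 in total.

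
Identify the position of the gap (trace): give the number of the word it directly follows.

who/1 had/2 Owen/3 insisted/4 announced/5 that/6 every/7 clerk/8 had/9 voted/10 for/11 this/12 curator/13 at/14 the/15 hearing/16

4

The displaced element is "who" (word 1).
It is linked across 1 clause boundary (Ø).
It functions as the subject of "announced", so the gap sits immediately after word 4 ("insisted").
Base order: Owen had insisted that who announced that every clerk had voted for this curator at the hearing.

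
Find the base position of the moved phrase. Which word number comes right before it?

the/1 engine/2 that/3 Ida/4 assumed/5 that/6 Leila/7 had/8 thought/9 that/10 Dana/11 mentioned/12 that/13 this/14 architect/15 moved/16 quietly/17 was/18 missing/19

16

The displaced element is "the engine" (word 2).
It is linked across 3 clause boundaries (that → that → that).
It functions as the direct object of "moved", so the gap sits immediately after word 16 ("moved").
Base order: Ida assumed that Leila had thought that Dana mentioned that this architect moved the engine quietly.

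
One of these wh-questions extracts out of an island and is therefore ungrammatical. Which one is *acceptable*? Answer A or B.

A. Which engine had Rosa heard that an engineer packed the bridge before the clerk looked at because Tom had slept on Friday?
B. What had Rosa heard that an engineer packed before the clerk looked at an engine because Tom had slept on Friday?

B

In A, the wh-phrase is extracted from inside an adjunct island (introduced by "before"), which blocks movement.
In B, the extraction path crosses only that-complement boundaries, which are transparent.
So B is grammatical.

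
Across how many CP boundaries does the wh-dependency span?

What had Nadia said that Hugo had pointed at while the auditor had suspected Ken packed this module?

1

"what" is extracted from the PP object of "pointed".
Boundaries crossed, outermost first: [that] — 1 in total.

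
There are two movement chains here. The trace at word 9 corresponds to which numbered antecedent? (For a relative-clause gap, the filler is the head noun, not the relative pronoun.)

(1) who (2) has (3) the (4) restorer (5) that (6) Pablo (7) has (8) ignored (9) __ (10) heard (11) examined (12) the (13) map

The marked gap is inside the relative clause, the direct object of "ignored".
Its filler is the head noun "restorer" (via "that"), at word 4.
(The other dependency links word 1 to a gap after word 10.)

4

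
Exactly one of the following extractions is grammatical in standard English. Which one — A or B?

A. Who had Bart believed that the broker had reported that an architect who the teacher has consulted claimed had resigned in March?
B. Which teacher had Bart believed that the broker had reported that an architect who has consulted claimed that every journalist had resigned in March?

A

In B, the wh-phrase is extracted from inside a complex-NP island (relative clause) (introduced by "who"), which blocks movement.
In A, the extraction path crosses only that-complement boundaries, which are transparent.
So A is grammatical.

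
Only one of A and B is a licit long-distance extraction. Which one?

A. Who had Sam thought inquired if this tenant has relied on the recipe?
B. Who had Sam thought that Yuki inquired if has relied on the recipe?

In B, the wh-phrase is extracted from inside a wh-island (introduced by "if"), which blocks movement.
In A, the extraction path crosses only that-complement boundaries, which are transparent.
So A is grammatical.

A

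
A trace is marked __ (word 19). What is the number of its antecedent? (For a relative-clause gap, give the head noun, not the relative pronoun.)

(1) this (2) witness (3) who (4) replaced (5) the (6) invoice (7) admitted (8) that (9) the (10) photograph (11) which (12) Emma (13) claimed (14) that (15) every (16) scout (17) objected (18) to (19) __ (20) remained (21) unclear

The gap at 19 is the prepositional object of "objected", inside a relative clause.
The relative pronoun is "which" (word 11); it is bound by the head noun immediately before it.
Its filler is the head noun "photograph", at word 10.

10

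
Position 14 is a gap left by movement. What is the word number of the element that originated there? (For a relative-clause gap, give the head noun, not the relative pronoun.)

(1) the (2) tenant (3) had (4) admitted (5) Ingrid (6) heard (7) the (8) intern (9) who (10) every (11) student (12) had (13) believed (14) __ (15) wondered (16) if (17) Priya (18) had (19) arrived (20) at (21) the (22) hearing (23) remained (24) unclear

8

The gap at 14 is the subject of "wondered", inside a relative clause.
The relative pronoun is "who" (word 9); it is bound by the head noun immediately before it.
Its filler is the head noun "intern", at word 8.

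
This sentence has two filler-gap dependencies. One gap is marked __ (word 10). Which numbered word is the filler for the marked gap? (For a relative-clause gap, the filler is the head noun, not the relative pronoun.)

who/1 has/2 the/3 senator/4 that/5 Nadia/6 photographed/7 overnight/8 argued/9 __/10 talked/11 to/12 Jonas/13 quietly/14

1

The marked gap is the subject of "talked".
Its filler is the fronted wh-phrase "who", at word 1.
(The other dependency links word 4 to a gap after word 7.)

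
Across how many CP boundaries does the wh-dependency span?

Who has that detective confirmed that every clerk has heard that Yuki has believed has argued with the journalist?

3

"who" is extracted from the subject of "argued".
Boundaries crossed, outermost first: [that], [that], [Ø] — 3 in total.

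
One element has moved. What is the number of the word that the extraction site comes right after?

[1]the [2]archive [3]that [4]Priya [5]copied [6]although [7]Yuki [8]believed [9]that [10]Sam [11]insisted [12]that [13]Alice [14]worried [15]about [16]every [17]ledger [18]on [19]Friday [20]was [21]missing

5

The displaced element is "the archive" (word 2).
It functions as the direct object of "copied", so the gap sits immediately after word 5 ("copied").
Base order: Priya copied the archive although Yuki believed that Sam insisted that Alice worried about every ledger on Friday.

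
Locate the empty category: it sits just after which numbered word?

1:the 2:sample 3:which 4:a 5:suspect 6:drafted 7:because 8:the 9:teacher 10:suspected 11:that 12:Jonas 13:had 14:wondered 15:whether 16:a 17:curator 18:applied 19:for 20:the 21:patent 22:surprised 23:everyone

6

The displaced element is "the sample" (word 2).
It functions as the direct object of "drafted", so the gap sits immediately after word 6 ("drafted").
Base order: A suspect drafted the sample because the teacher suspected that Jonas had wondered whether a curator applied for the patent.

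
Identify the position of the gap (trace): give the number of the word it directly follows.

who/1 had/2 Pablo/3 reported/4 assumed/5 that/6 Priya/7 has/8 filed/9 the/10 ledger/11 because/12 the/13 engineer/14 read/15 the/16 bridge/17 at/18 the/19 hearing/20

The displaced element is "who" (word 1).
It is linked across 1 clause boundary (Ø).
It functions as the subject of "assumed", so the gap sits immediately after word 4 ("reported").
Base order: Pablo had reported that who assumed that Priya has filed the ledger because the engineer read the bridge at the hearing.

4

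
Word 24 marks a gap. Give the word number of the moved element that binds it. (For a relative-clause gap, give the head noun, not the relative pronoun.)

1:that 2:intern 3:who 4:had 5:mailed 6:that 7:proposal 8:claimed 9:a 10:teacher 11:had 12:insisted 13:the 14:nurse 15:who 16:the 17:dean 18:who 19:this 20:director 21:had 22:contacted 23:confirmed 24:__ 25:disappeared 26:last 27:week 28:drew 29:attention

The gap at 24 is the subject of "disappeared", inside a relative clause.
The relative pronoun is "who" (word 15); it is bound by the head noun immediately before it.
Its filler is the head noun "nurse", at word 14.

14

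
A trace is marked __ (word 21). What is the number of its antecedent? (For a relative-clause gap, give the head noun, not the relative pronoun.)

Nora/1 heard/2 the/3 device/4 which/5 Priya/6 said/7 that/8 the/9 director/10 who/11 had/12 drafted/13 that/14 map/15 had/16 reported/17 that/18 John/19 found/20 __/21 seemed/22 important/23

4

The gap at 21 is the object of "found", inside a relative clause.
The relative pronoun is "which" (word 5); it is bound by the head noun immediately before it.
Its filler is the head noun "device", at word 4.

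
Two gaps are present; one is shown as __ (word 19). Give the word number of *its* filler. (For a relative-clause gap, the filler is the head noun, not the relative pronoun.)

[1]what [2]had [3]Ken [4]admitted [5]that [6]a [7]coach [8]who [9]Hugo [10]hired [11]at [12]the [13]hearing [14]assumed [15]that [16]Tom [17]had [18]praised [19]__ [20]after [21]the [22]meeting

1

The marked gap is the direct object of "praised".
Its filler is the fronted wh-phrase "what", at word 1.
(The other dependency links word 7 to a gap after word 10.)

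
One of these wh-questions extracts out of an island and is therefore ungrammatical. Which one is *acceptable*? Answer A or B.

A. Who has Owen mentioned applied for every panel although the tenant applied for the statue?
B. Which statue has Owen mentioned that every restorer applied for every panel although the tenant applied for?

A

In B, the wh-phrase is extracted from inside an adjunct island (introduced by "although"), which blocks movement.
In A, the extraction path crosses only that-complement boundaries, which are transparent.
So A is grammatical.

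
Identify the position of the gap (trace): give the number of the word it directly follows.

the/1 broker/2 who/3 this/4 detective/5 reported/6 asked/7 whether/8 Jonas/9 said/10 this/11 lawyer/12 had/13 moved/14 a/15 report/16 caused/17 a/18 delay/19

The displaced element is "the broker" (word 2).
It is linked across 1 clause boundary (Ø).
It functions as the subject of "asked", so the gap sits immediately after word 6 ("reported").
Base order: This detective reported the broker asked whether Jonas said this lawyer had moved a report.

6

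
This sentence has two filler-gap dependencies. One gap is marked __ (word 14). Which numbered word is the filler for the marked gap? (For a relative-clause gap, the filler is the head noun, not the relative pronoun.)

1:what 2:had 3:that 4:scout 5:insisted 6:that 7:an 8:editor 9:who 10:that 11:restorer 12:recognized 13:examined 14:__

The marked gap is the direct object of "examined".
Its filler is the fronted wh-phrase "what", at word 1.
(The other dependency links word 8 to a gap after word 12.)

1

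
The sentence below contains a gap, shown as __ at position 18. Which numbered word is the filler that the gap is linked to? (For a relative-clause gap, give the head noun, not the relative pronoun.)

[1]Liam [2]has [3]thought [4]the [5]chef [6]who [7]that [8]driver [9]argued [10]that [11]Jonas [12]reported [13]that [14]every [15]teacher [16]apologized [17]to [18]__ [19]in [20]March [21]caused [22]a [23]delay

5

The gap at 18 is the prepositional object of "apologized", inside a relative clause.
The relative pronoun is "who" (word 6); it is bound by the head noun immediately before it.
Its filler is the head noun "chef", at word 5.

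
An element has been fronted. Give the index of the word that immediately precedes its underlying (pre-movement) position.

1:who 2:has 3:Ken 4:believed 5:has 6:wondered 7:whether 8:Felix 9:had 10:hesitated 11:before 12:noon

4

The displaced element is "who" (word 1).
It is linked across 1 clause boundary (Ø).
It functions as the subject of "wondered", so the gap sits immediately after word 4 ("believed").
Base order: Ken has believed that who has wondered whether Felix had hesitated before noon.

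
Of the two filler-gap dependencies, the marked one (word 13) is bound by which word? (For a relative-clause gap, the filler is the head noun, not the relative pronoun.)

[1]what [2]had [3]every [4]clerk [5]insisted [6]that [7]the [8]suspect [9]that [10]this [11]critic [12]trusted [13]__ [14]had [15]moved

The marked gap is inside the relative clause, the direct object of "trusted".
Its filler is the head noun "suspect" (via "that"), at word 8.
(The other dependency links word 1 to a gap after word 15.)

8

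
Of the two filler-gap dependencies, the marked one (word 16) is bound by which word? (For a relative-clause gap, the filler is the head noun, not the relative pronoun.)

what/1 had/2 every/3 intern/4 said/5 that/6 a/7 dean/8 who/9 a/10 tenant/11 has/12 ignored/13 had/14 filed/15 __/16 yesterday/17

1

The marked gap is the direct object of "filed".
Its filler is the fronted wh-phrase "what", at word 1.
(The other dependency links word 8 to a gap after word 13.)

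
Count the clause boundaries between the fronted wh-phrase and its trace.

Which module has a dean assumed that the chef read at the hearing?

"which module" is extracted from the object of "read".
Boundaries crossed, outermost first: [that] — 1 in total.

1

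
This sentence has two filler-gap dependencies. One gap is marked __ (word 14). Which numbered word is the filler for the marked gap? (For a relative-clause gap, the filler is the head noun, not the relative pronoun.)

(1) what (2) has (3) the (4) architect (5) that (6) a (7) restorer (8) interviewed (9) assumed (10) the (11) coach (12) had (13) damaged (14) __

1

The marked gap is the direct object of "damaged".
Its filler is the fronted wh-phrase "what", at word 1.
(The other dependency links word 4 to a gap after word 8.)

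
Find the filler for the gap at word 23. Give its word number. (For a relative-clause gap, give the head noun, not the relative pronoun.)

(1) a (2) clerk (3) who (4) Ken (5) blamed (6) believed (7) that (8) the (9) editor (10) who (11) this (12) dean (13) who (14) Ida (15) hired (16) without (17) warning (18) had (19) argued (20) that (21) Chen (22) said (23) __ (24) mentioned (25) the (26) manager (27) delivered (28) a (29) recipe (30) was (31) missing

The gap at 23 is the subject of "mentioned", inside a relative clause.
The relative pronoun is "who" (word 10); it is bound by the head noun immediately before it.
Its filler is the head noun "editor", at word 9.

9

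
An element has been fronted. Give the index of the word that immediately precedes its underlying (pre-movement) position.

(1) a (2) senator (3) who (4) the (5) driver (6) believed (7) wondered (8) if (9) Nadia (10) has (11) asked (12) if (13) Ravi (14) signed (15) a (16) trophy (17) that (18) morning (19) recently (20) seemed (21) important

The displaced element is "a senator" (word 2).
It is linked across 1 clause boundary (Ø).
It functions as the subject of "wondered", so the gap sits immediately after word 6 ("believed").
Base order: The driver believed that a senator wondered if Nadia has asked if Ravi signed a trophy that morning recently.

6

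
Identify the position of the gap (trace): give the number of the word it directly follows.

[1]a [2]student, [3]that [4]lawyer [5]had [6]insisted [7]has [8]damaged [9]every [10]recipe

The displaced element is "a student" (word 2).
It is linked across 1 clause boundary (Ø).
It functions as the subject of "damaged", so the gap sits immediately after word 6 ("insisted").
Base order: That lawyer had insisted that a student has damaged every recipe.

6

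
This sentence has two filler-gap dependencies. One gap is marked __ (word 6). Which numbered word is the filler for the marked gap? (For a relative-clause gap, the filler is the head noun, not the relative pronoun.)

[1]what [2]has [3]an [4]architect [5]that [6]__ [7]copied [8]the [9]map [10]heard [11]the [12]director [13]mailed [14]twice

The marked gap is inside the relative clause, the subject of "copied".
Its filler is the head noun "architect" (via "that"), at word 4.
(The other dependency links word 1 to a gap after word 13.)

4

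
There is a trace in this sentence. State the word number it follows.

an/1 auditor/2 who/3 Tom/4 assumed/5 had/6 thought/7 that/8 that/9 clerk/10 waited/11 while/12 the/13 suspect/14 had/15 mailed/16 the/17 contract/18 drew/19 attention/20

5

The displaced element is "an auditor" (word 2).
It is linked across 1 clause boundary (Ø).
It functions as the subject of "thought", so the gap sits immediately after word 5 ("assumed").
Base order: Tom assumed an auditor had thought that that clerk waited while the suspect had mailed the contract.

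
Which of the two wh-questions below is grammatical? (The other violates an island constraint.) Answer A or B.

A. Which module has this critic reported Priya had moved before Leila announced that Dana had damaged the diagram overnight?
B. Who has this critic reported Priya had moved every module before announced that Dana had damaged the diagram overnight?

A

In B, the wh-phrase is extracted from inside an adjunct island (introduced by "before"), which blocks movement.
In A, the extraction path crosses only that-complement boundaries, which are transparent.
So A is grammatical.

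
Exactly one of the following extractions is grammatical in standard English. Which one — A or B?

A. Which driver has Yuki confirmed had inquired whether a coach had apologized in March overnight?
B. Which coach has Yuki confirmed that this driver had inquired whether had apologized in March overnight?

In B, the wh-phrase is extracted from inside a wh-island (introduced by "whether"), which blocks movement.
In A, the extraction path crosses only that-complement boundaries, which are transparent.
So A is grammatical.

A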